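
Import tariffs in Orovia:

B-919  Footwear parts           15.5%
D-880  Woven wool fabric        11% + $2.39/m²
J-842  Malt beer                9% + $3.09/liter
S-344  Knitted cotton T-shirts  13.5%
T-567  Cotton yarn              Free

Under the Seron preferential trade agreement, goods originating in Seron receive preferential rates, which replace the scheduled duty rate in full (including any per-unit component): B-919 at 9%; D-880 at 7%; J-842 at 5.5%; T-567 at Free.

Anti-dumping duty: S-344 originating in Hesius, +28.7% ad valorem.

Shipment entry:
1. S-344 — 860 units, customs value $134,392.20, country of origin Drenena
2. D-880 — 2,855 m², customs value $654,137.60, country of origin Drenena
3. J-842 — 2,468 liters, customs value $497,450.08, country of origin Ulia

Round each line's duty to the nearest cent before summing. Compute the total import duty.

Line 1 (S-344, Drenena, 860 units, $134,392.20):
Base rate for S-344 is 13.5%.
The additional-duty order on S-344 targets Hesius, not Drenena; it does not apply.
Duty = $134,392.20 × 13.5% = $18,142.95.
Line 2 (D-880, Drenena, 2,855 m², $654,137.60):
Base rate for D-880 is 11% + $2.39/m².
D-880 has an FTA preferential rate, but origin Drenena is not Seron; base rate stands.
Duty = $654,137.60 × 11% + 2,855 × $2.39 = $78,778.59.
Line 3 (J-842, Ulia, 2,468 liters, $497,450.08):
Base rate for J-842 is 9% + $3.09/liter.
J-842 has an FTA preferential rate, but origin Ulia is not Seron; base rate stands.
Duty = $497,450.08 × 9% + 2,468 × $3.09 = $52,396.63.
Total = $18,142.95 + $78,778.59 + $52,396.63 = $149,318.17.

$149,318.17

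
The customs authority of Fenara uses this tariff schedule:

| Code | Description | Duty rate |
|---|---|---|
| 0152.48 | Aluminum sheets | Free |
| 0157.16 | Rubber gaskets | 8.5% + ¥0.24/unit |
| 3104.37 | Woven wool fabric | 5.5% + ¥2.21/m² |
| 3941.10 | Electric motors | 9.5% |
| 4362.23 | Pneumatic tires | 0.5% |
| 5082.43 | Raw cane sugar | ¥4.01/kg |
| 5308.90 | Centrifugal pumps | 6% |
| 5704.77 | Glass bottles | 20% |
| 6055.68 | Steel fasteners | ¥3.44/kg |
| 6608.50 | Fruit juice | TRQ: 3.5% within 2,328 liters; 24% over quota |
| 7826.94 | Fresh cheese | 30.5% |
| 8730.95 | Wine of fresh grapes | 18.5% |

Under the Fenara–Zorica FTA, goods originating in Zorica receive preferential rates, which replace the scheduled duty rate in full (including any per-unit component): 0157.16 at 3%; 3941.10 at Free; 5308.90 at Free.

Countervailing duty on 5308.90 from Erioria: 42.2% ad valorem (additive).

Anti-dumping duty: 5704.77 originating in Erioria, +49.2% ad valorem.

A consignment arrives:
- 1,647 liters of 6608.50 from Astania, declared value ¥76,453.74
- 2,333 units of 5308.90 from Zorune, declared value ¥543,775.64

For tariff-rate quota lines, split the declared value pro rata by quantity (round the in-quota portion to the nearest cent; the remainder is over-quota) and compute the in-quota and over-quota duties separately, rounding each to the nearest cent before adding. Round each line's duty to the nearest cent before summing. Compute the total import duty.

¥35,302.42

Line 1 (6608.50, Astania, 1,647 liters, ¥76,453.74):
Code 6608.50 is under a tariff-rate quota (threshold 2,328 liters). Quantity 1,647 liters is within the quota, so the in-quota rate 3.5% applies to the full value.
Duty = ¥76,453.74 × 3.5% = ¥2,675.88.
Line 2 (5308.90, Zorune, 2,333 units, ¥543,775.64):
Base rate for 5308.90 is 6%.
5308.90 has an FTA preferential rate, but origin Zorune is not Zorica; base rate stands.
The additional-duty order on 5308.90 targets Erioria, not Zorune; it does not apply.
Duty = ¥543,775.64 × 6% = ¥32,626.54.
Total = ¥2,675.88 + ¥32,626.54 = ¥35,302.42.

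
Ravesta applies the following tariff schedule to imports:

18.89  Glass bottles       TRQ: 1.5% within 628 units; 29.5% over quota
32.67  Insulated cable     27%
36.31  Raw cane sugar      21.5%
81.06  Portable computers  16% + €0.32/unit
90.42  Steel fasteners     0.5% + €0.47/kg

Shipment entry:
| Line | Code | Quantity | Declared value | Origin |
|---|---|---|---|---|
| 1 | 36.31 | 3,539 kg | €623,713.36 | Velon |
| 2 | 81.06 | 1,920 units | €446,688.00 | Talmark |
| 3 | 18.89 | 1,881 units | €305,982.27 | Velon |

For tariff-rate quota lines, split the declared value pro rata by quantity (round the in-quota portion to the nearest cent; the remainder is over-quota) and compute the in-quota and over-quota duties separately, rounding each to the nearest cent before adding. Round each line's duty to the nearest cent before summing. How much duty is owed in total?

€267,843.73

Line 1 (36.31, Velon, 3,539 kg, €623,713.36):
Base rate for 36.31 is 21.5%.
Duty = €623,713.36 × 21.5% = €134,098.37.
Line 2 (81.06, Talmark, 1,920 units, €446,688.00):
Base rate for 81.06 is 16% + €0.32/unit.
Duty = €446,688.00 × 16% + 1,920 × €0.32 = €72,084.48.
Line 3 (18.89, Velon, 1,881 units, €305,982.27):
Code 18.89 is under a tariff-rate quota (threshold 628 units). In-quota: 628 units at 1.5%; over-quota: 1,253 units at 29.5%.
Pro-rata value split: in-quota = €305,982.27 × 628/1,881 = €102,156.76; over-quota = €305,982.27 − €102,156.76 = €203,825.51.
In-quota duty = €102,156.76 × 1.5% = €1,532.35. Over-quota duty = €203,825.51 × 29.5% = €60,128.53.
Line duty = €1,532.35 + €60,128.53 = €61,660.88.
Total = €134,098.37 + €72,084.48 + €61,660.88 = €267,843.73.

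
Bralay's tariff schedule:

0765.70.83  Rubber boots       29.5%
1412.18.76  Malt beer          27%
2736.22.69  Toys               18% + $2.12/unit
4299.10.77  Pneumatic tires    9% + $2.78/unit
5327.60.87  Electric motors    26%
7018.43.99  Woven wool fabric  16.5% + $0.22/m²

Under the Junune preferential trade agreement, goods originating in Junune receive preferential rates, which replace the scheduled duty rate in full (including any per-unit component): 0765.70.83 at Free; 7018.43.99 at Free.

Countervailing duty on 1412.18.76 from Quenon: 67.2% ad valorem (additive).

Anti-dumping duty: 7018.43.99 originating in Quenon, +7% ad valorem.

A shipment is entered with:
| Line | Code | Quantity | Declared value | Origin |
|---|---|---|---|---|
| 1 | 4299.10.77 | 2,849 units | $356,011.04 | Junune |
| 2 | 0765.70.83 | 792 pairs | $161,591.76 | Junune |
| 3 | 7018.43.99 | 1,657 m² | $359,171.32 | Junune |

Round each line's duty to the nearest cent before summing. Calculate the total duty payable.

Line 1 (4299.10.77, Junune, 2,849 units, $356,011.04):
Base rate for 4299.10.77 is 9% + $2.78/unit.
Origin Junune is the FTA partner but 4299.10.77 is not on the preference list; base rate stands.
Duty = $356,011.04 × 9% + 2,849 × $2.78 = $39,961.21.
Line 2 (0765.70.83, Junune, 792 pairs, $161,591.76):
Base rate for 0765.70.83 is 29.5%.
Origin Junune qualifies under the Bralay–Junune agreement and 0765.70.83 is covered: preferential rate Free applies instead.
Duty = $161,591.76 × 0% = $0.00.
Line 3 (7018.43.99, Junune, 1,657 m², $359,171.32):
Base rate for 7018.43.99 is 16.5% + $0.22/m².
Origin Junune qualifies under the Bralay–Junune agreement and 7018.43.99 is covered: preferential rate Free applies instead.
The additional-duty order on 7018.43.99 targets Quenon, not Junune; it does not apply.
Duty = $359,171.32 × 0% = $0.00.
Total = $39,961.21 + $0.00 + $0.00 = $39,961.21.

$39,961.21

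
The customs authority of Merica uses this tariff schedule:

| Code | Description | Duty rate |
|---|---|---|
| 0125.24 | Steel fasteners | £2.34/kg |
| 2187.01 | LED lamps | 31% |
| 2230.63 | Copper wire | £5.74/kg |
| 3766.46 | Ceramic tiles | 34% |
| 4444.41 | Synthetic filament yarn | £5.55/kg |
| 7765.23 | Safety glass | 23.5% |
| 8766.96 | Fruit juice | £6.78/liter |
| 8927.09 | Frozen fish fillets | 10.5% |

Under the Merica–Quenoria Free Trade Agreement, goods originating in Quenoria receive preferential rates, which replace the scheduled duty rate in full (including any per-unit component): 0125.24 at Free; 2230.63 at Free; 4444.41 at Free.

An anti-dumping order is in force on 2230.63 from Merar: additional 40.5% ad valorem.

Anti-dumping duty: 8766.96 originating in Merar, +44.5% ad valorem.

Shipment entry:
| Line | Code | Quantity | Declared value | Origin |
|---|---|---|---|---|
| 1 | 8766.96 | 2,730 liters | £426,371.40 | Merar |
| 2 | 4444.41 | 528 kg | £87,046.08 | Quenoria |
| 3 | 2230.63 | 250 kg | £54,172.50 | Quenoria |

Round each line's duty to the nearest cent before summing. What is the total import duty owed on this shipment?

£208,244.67

Line 1 (8766.96, Merar, 2,730 liters, £426,371.40):
Base rate for 8766.96 is £6.78/liter.
Additional duty on 8766.96 from Merar: +44.5% ad valorem. Applied ad valorem rate = 44.5%.
Duty = £426,371.40 × 44.5% + 2,730 × £6.78 = £208,244.67.
Line 2 (4444.41, Quenoria, 528 kg, £87,046.08):
Base rate for 4444.41 is £5.55/kg.
Origin Quenoria qualifies under the Merica–Quenoria agreement and 4444.41 is covered: preferential rate Free applies instead.
Duty = £87,046.08 × 0% = £0.00.
Line 3 (2230.63, Quenoria, 250 kg, £54,172.50):
Base rate for 2230.63 is £5.74/kg.
Origin Quenoria qualifies under the Merica–Quenoria agreement and 2230.63 is covered: preferential rate Free applies instead.
The additional-duty order on 2230.63 targets Merar, not Quenoria; it does not apply.
Duty = £54,172.50 × 0% = £0.00.
Total = £208,244.67 + £0.00 + £0.00 = £208,244.67.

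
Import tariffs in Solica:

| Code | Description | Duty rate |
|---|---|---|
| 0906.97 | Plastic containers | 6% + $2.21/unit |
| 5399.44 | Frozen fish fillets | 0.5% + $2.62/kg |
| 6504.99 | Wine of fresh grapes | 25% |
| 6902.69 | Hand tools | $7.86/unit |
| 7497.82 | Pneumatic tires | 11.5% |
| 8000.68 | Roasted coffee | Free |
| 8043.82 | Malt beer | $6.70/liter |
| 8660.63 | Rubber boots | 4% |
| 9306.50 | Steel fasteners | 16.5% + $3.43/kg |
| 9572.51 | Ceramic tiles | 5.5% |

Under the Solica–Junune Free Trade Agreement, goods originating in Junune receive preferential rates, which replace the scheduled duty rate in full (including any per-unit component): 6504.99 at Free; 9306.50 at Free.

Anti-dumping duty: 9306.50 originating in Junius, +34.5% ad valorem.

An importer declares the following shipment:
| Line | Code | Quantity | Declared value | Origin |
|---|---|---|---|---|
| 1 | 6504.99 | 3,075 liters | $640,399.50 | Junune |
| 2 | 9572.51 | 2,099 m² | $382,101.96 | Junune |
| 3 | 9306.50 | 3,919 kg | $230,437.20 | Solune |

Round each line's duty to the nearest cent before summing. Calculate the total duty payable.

$72,479.92

Line 1 (6504.99, Junune, 3,075 liters, $640,399.50):
Base rate for 6504.99 is 25%.
Origin Junune qualifies under the Solica–Junune agreement and 6504.99 is covered: preferential rate Free applies instead.
Duty = $640,399.50 × 0% = $0.00.
Line 2 (9572.51, Junune, 2,099 m², $382,101.96):
Base rate for 9572.51 is 5.5%.
Origin Junune is the FTA partner but 9572.51 is not on the preference list; base rate stands.
Duty = $382,101.96 × 5.5% = $21,015.61.
Line 3 (9306.50, Solune, 3,919 kg, $230,437.20):
Base rate for 9306.50 is 16.5% + $3.43/kg.
9306.50 has an FTA preferential rate, but origin Solune is not Junune; base rate stands.
The additional-duty order on 9306.50 targets Junius, not Solune; it does not apply.
Duty = $230,437.20 × 16.5% + 3,919 × $3.43 = $51,464.31.
Total = $0.00 + $21,015.61 + $51,464.31 = $72,479.92.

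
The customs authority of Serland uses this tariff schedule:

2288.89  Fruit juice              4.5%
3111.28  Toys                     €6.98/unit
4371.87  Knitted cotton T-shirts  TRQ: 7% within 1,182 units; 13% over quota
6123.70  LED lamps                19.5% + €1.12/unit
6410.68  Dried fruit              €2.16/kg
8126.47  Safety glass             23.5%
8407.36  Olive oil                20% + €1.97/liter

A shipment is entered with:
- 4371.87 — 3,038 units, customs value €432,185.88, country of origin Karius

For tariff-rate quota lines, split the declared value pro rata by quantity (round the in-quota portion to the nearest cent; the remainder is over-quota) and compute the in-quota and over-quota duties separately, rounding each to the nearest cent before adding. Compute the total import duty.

Line 1 (4371.87, Karius, 3,038 units, €432,185.88):
Code 4371.87 is under a tariff-rate quota (threshold 1,182 units). In-quota: 1,182 units at 7%; over-quota: 1,856 units at 13%.
Pro-rata value split: in-quota = €432,185.88 × 1,182/3,038 = €168,151.32; over-quota = €432,185.88 − €168,151.32 = €264,034.56.
In-quota duty = €168,151.32 × 7% = €11,770.59. Over-quota duty = €264,034.56 × 13% = €34,324.49.
Line duty = €11,770.59 + €34,324.49 = €46,095.08.

€46,095.08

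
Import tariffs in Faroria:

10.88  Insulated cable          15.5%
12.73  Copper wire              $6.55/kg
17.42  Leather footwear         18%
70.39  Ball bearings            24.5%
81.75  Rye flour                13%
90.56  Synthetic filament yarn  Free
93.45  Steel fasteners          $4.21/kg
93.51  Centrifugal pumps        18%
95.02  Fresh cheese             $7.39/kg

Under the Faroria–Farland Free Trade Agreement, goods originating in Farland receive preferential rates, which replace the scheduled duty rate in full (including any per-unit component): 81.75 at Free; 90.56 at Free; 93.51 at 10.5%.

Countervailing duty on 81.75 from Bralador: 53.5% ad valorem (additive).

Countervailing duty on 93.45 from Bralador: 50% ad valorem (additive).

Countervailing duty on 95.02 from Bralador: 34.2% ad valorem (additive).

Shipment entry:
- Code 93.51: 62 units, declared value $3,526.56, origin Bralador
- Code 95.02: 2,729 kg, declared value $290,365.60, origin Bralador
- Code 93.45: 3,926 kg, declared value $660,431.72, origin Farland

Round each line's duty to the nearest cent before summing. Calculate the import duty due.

$136,635.59

Line 1 (93.51, Bralador, 62 units, $3,526.56):
Base rate for 93.51 is 18%.
93.51 has an FTA preferential rate, but origin Bralador is not Farland; base rate stands.
Duty = $3,526.56 × 18% = $634.78.
Line 2 (95.02, Bralador, 2,729 kg, $290,365.60):
Base rate for 95.02 is $7.39/kg.
Additional duty on 95.02 from Bralador: +34.2% ad valorem. Applied ad valorem rate = 34.2%.
Duty = $290,365.60 × 34.2% + 2,729 × $7.39 = $119,472.35.
Line 3 (93.45, Farland, 3,926 kg, $660,431.72):
Base rate for 93.45 is $4.21/kg.
Origin Farland is the FTA partner but 93.45 is not on the preference list; base rate stands.
The additional-duty order on 93.45 targets Bralador, not Farland; it does not apply.
Duty = 3,926 × $4.21 = $16,528.46.
Total = $634.78 + $119,472.35 + $16,528.46 = $136,635.59.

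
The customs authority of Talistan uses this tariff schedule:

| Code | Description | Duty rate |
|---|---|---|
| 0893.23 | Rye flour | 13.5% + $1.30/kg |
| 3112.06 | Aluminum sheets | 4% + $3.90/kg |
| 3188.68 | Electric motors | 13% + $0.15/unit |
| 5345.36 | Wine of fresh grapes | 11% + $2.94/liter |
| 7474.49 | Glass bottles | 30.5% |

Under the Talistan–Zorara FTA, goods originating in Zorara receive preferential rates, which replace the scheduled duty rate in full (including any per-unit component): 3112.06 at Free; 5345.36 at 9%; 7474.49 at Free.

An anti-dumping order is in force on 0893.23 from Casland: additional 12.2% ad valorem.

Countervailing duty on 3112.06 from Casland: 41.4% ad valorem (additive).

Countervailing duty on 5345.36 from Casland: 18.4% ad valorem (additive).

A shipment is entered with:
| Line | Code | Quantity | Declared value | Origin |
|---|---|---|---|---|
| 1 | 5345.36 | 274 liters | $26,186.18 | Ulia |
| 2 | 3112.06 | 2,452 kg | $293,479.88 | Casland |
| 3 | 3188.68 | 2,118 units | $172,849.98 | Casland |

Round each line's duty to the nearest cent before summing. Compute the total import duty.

Line 1 (5345.36, Ulia, 274 liters, $26,186.18):
Base rate for 5345.36 is 11% + $2.94/liter.
5345.36 has an FTA preferential rate, but origin Ulia is not Zorara; base rate stands.
The additional-duty order on 5345.36 targets Casland, not Ulia; it does not apply.
Duty = $26,186.18 × 11% + 274 × $2.94 = $3,686.04.
Line 2 (3112.06, Casland, 2,452 kg, $293,479.88):
Base rate for 3112.06 is 4% + $3.90/kg.
3112.06 has an FTA preferential rate, but origin Casland is not Zorara; base rate stands.
Additional duty on 3112.06 from Casland: +41.4%. Applied ad valorem rate: 4% + 41.4% = 45.4%.
Duty = $293,479.88 × 45.4% + 2,452 × $3.90 = $142,802.67.
Line 3 (3188.68, Casland, 2,118 units, $172,849.98):
Base rate for 3188.68 is 13% + $0.15/unit.
Duty = $172,849.98 × 13% + 2,118 × $0.15 = $22,788.20.
Total = $3,686.04 + $142,802.67 + $22,788.20 = $169,276.91.

$169,276.91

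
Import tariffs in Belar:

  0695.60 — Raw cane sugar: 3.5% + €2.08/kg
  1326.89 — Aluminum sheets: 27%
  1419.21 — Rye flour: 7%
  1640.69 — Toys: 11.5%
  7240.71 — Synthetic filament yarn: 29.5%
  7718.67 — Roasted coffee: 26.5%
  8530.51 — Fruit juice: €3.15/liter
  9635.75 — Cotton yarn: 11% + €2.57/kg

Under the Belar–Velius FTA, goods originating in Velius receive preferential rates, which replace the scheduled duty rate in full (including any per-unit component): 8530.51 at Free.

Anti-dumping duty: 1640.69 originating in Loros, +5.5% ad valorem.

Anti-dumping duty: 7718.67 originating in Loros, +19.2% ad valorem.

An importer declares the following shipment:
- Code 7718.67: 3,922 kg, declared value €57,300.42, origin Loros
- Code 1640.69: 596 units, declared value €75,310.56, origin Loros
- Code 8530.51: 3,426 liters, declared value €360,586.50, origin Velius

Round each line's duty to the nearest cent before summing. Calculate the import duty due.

€38,989.09

Line 1 (7718.67, Loros, 3,922 kg, €57,300.42):
Base rate for 7718.67 is 26.5%.
Additional duty on 7718.67 from Loros: +19.2%. Applied ad valorem rate: 26.5% + 19.2% = 45.7%.
Duty = €57,300.42 × 45.7% = €26,186.29.
Line 2 (1640.69, Loros, 596 units, €75,310.56):
Base rate for 1640.69 is 11.5%.
Additional duty on 1640.69 from Loros: +5.5%. Applied ad valorem rate: 11.5% + 5.5% = 17%.
Duty = €75,310.56 × 17% = €12,802.80.
Line 3 (8530.51, Velius, 3,426 liters, €360,586.50):
Base rate for 8530.51 is €3.15/liter.
Origin Velius qualifies under the Belar–Velius agreement and 8530.51 is covered: preferential rate Free applies instead.
Duty = €360,586.50 × 0% = €0.00.
Total = €26,186.29 + €12,802.80 + €0.00 = €38,989.09.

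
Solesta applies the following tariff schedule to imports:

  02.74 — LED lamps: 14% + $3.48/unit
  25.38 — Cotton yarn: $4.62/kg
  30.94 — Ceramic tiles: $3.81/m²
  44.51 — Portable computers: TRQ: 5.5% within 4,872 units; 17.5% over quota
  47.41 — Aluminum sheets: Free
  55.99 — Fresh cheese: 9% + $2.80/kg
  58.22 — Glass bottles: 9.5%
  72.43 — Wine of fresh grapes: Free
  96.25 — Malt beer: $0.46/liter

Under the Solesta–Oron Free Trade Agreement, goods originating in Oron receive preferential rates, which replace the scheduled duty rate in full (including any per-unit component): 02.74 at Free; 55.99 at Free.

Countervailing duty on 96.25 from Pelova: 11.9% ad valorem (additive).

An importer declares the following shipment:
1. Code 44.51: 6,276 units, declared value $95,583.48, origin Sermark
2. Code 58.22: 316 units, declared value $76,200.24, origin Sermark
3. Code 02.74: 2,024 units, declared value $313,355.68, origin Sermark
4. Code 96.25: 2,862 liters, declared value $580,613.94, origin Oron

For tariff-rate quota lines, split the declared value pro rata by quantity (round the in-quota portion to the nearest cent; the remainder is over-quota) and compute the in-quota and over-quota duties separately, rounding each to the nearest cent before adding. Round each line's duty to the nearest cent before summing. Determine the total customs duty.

$67,291.90

Line 1 (44.51, Sermark, 6,276 units, $95,583.48):
Code 44.51 is under a tariff-rate quota (threshold 4,872 units). In-quota: 4,872 units at 5.5%; over-quota: 1,404 units at 17.5%.
Pro-rata value split: in-quota = $95,583.48 × 4,872/6,276 = $74,200.56; over-quota = $95,583.48 − $74,200.56 = $21,382.92.
In-quota duty = $74,200.56 × 5.5% = $4,081.03. Over-quota duty = $21,382.92 × 17.5% = $3,742.01.
Line duty = $4,081.03 + $3,742.01 = $7,823.04.
Line 2 (58.22, Sermark, 316 units, $76,200.24):
Base rate for 58.22 is 9.5%.
Duty = $76,200.24 × 9.5% = $7,239.02.
Line 3 (02.74, Sermark, 2,024 units, $313,355.68):
Base rate for 02.74 is 14% + $3.48/unit.
02.74 has an FTA preferential rate, but origin Sermark is not Oron; base rate stands.
Duty = $313,355.68 × 14% + 2,024 × $3.48 = $50,913.32.
Line 4 (96.25, Oron, 2,862 liters, $580,613.94):
Base rate for 96.25 is $0.46/liter.
Origin Oron is the FTA partner but 96.25 is not on the preference list; base rate stands.
The additional-duty order on 96.25 targets Pelova, not Oron; it does not apply.
Duty = 2,862 × $0.46 = $1,316.52.
Total = $7,823.04 + $7,239.02 + $50,913.32 + $1,316.52 = $67,291.90.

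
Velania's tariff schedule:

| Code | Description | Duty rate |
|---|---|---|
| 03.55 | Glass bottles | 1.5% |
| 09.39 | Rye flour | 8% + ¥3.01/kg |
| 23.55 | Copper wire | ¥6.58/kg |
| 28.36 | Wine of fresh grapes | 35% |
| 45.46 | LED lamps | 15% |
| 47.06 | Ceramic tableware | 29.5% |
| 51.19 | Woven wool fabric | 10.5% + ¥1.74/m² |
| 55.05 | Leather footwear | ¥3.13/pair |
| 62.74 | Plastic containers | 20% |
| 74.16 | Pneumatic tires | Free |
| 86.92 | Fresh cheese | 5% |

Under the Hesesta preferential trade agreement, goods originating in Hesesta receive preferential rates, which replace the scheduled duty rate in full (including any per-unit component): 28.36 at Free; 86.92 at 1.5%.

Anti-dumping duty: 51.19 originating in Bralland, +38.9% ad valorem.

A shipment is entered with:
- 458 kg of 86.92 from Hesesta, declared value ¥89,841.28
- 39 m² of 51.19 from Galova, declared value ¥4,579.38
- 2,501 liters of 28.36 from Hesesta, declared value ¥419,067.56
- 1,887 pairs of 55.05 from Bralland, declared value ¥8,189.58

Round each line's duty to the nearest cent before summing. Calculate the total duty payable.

¥7,802.62

Line 1 (86.92, Hesesta, 458 kg, ¥89,841.28):
Base rate for 86.92 is 5%.
Origin Hesesta qualifies under the Velania–Hesesta agreement and 86.92 is covered: preferential rate 1.5% applies instead.
Duty = ¥89,841.28 × 1.5% = ¥1,347.62.
Line 2 (51.19, Galova, 39 m², ¥4,579.38):
Base rate for 51.19 is 10.5% + ¥1.74/m².
The additional-duty order on 51.19 targets Bralland, not Galova; it does not apply.
Duty = ¥4,579.38 × 10.5% + 39 × ¥1.74 = ¥548.69.
Line 3 (28.36, Hesesta, 2,501 liters, ¥419,067.56):
Base rate for 28.36 is 35%.
Origin Hesesta qualifies under the Velania–Hesesta agreement and 28.36 is covered: preferential rate Free applies instead.
Duty = ¥419,067.56 × 0% = ¥0.00.
Line 4 (55.05, Bralland, 1,887 pairs, ¥8,189.58):
Base rate for 55.05 is ¥3.13/pair.
Duty = 1,887 × ¥3.13 = ¥5,906.31.
Total = ¥1,347.62 + ¥548.69 + ¥0.00 + ¥5,906.31 = ¥7,802.62.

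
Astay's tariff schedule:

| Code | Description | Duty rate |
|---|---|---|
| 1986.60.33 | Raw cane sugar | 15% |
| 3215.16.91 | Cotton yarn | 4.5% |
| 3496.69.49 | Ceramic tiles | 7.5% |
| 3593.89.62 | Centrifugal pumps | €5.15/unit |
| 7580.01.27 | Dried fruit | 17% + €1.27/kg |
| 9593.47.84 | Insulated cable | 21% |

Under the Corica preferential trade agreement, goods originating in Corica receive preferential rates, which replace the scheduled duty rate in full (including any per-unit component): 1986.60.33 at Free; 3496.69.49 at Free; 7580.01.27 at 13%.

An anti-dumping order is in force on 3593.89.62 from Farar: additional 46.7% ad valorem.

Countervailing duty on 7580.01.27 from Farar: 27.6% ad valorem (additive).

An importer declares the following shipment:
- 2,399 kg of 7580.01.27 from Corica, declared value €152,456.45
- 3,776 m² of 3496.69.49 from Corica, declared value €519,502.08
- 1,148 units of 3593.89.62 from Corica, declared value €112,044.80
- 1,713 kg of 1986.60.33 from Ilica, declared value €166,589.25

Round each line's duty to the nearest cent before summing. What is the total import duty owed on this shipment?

€50,719.93

Line 1 (7580.01.27, Corica, 2,399 kg, €152,456.45):
Base rate for 7580.01.27 is 17% + €1.27/kg.
Origin Corica qualifies under the Astay–Corica agreement and 7580.01.27 is covered: preferential rate 13% applies instead.
The additional-duty order on 7580.01.27 targets Farar, not Corica; it does not apply.
Duty = €152,456.45 × 13% = €19,819.34.
Line 2 (3496.69.49, Corica, 3,776 m², €519,502.08):
Base rate for 3496.69.49 is 7.5%.
Origin Corica qualifies under the Astay–Corica agreement and 3496.69.49 is covered: preferential rate Free applies instead.
Duty = €519,502.08 × 0% = €0.00.
Line 3 (3593.89.62, Corica, 1,148 units, €112,044.80):
Base rate for 3593.89.62 is €5.15/unit.
Origin Corica is the FTA partner but 3593.89.62 is not on the preference list; base rate stands.
The additional-duty order on 3593.89.62 targets Farar, not Corica; it does not apply.
Duty = 1,148 × €5.15 = €5,912.20.
Line 4 (1986.60.33, Ilica, 1,713 kg, €166,589.25):
Base rate for 1986.60.33 is 15%.
1986.60.33 has an FTA preferential rate, but origin Ilica is not Corica; base rate stands.
Duty = €166,589.25 × 15% = €24,988.39.
Total = €19,819.34 + €0.00 + €5,912.20 + €24,988.39 = €50,719.93.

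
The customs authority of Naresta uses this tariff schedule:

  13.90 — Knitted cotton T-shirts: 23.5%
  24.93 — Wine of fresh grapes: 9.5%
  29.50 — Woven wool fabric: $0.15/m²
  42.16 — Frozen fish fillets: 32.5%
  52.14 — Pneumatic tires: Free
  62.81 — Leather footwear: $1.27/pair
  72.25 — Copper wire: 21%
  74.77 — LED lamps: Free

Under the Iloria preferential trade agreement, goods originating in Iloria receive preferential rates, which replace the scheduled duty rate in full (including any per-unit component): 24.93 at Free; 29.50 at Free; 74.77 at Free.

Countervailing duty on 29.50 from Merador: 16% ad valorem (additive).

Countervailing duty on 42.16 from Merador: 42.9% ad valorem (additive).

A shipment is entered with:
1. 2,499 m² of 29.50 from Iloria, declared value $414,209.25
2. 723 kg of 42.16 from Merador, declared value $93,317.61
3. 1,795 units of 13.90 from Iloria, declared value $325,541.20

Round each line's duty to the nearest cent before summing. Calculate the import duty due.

Line 1 (29.50, Iloria, 2,499 m², $414,209.25):
Base rate for 29.50 is $0.15/m².
Origin Iloria qualifies under the Naresta–Iloria agreement and 29.50 is covered: preferential rate Free applies instead.
The additional-duty order on 29.50 targets Merador, not Iloria; it does not apply.
Duty = $414,209.25 × 0% = $0.00.
Line 2 (42.16, Merador, 723 kg, $93,317.61):
Base rate for 42.16 is 32.5%.
Additional duty on 42.16 from Merador: +42.9%. Applied ad valorem rate: 32.5% + 42.9% = 75.4%.
Duty = $93,317.61 × 75.4% = $70,361.48.
Line 3 (13.90, Iloria, 1,795 units, $325,541.20):
Base rate for 13.90 is 23.5%.
Origin Iloria is the FTA partner but 13.90 is not on the preference list; base rate stands.
Duty = $325,541.20 × 23.5% = $76,502.18.
Total = $0.00 + $70,361.48 + $76,502.18 = $146,863.66.

$146,863.66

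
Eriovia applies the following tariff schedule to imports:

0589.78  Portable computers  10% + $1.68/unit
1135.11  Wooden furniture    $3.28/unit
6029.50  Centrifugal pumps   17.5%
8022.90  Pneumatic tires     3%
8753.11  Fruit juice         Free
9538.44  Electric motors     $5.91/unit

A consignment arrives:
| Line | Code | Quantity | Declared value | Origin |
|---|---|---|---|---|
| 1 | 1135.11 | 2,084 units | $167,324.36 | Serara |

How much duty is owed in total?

Line 1 (1135.11, Serara, 2,084 units, $167,324.36):
Base rate for 1135.11 is $3.28/unit.
Duty = 2,084 × $3.28 = $6,835.52.

$6,835.52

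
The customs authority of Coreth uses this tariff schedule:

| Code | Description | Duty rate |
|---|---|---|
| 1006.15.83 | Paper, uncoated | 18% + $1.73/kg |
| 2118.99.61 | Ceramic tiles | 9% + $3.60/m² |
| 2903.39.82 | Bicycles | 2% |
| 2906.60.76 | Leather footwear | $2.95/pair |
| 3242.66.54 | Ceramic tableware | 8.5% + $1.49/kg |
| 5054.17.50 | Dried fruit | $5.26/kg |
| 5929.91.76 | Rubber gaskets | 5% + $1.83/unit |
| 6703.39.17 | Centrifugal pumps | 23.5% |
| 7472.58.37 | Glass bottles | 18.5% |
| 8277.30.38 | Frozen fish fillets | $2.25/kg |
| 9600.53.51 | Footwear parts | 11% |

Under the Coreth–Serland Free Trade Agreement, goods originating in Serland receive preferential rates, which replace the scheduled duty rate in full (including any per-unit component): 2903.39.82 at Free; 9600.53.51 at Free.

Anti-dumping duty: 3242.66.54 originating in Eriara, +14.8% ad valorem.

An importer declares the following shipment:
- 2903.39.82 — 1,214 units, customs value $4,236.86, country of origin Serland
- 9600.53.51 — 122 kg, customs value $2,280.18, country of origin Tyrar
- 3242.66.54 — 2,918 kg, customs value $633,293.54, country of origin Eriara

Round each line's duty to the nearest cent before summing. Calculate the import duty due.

Line 1 (2903.39.82, Serland, 1,214 units, $4,236.86):
Base rate for 2903.39.82 is 2%.
Origin Serland qualifies under the Coreth–Serland agreement and 2903.39.82 is covered: preferential rate Free applies instead.
Duty = $4,236.86 × 0% = $0.00.
Line 2 (9600.53.51, Tyrar, 122 kg, $2,280.18):
Base rate for 9600.53.51 is 11%.
9600.53.51 has an FTA preferential rate, but origin Tyrar is not Serland; base rate stands.
Duty = $2,280.18 × 11% = $250.82.
Line 3 (3242.66.54, Eriara, 2,918 kg, $633,293.54):
Base rate for 3242.66.54 is 8.5% + $1.49/kg.
Additional duty on 3242.66.54 from Eriara: +14.8%. Applied ad valorem rate: 8.5% + 14.8% = 23.3%.
Duty = $633,293.54 × 23.3% + 2,918 × $1.49 = $151,905.21.
Total = $0.00 + $250.82 + $151,905.21 = $152,156.03.

$152,156.03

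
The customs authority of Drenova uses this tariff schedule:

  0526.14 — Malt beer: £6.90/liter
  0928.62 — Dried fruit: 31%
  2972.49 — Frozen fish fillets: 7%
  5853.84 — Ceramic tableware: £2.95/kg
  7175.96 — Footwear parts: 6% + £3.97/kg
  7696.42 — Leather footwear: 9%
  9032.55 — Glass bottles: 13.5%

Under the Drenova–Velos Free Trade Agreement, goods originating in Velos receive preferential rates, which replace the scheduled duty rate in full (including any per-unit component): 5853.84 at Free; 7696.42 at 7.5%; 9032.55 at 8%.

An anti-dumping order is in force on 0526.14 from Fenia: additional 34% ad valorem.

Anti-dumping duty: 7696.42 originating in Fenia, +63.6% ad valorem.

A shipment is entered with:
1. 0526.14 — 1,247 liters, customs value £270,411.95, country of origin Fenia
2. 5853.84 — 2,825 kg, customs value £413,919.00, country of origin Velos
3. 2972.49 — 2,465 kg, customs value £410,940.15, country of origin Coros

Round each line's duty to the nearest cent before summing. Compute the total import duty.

Line 1 (0526.14, Fenia, 1,247 liters, £270,411.95):
Base rate for 0526.14 is £6.90/liter.
Additional duty on 0526.14 from Fenia: +34% ad valorem. Applied ad valorem rate = 34%.
Duty = £270,411.95 × 34% + 1,247 × £6.90 = £100,544.36.
Line 2 (5853.84, Velos, 2,825 kg, £413,919.00):
Base rate for 5853.84 is £2.95/kg.
Origin Velos qualifies under the Drenova–Velos agreement and 5853.84 is covered: preferential rate Free applies instead.
Duty = £413,919.00 × 0% = £0.00.
Line 3 (2972.49, Coros, 2,465 kg, £410,940.15):
Base rate for 2972.49 is 7%.
Duty = £410,940.15 × 7% = £28,765.81.
Total = £100,544.36 + £0.00 + £28,765.81 = £129,310.17.

£129,310.17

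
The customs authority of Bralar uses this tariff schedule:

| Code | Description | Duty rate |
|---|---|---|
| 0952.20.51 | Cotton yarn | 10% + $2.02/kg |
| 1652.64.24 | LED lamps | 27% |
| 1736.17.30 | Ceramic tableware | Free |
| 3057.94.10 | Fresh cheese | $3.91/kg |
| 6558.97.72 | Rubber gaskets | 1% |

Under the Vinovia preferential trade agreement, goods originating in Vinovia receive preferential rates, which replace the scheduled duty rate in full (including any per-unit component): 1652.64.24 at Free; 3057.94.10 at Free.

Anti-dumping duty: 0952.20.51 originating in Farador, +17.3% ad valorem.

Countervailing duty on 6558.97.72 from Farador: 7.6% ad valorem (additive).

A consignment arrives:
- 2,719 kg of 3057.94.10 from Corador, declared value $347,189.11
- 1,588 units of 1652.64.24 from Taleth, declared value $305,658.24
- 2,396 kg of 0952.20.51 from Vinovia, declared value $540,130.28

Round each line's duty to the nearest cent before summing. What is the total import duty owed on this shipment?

$152,011.96

Line 1 (3057.94.10, Corador, 2,719 kg, $347,189.11):
Base rate for 3057.94.10 is $3.91/kg.
3057.94.10 has an FTA preferential rate, but origin Corador is not Vinovia; base rate stands.
Duty = 2,719 × $3.91 = $10,631.29.
Line 2 (1652.64.24, Taleth, 1,588 units, $305,658.24):
Base rate for 1652.64.24 is 27%.
1652.64.24 has an FTA preferential rate, but origin Taleth is not Vinovia; base rate stands.
Duty = $305,658.24 × 27% = $82,527.72.
Line 3 (0952.20.51, Vinovia, 2,396 kg, $540,130.28):
Base rate for 0952.20.51 is 10% + $2.02/kg.
Origin Vinovia is the FTA partner but 0952.20.51 is not on the preference list; base rate stands.
The additional-duty order on 0952.20.51 targets Farador, not Vinovia; it does not apply.
Duty = $540,130.28 × 10% + 2,396 × $2.02 = $58,852.95.
Total = $10,631.29 + $82,527.72 + $58,852.95 = $152,011.96.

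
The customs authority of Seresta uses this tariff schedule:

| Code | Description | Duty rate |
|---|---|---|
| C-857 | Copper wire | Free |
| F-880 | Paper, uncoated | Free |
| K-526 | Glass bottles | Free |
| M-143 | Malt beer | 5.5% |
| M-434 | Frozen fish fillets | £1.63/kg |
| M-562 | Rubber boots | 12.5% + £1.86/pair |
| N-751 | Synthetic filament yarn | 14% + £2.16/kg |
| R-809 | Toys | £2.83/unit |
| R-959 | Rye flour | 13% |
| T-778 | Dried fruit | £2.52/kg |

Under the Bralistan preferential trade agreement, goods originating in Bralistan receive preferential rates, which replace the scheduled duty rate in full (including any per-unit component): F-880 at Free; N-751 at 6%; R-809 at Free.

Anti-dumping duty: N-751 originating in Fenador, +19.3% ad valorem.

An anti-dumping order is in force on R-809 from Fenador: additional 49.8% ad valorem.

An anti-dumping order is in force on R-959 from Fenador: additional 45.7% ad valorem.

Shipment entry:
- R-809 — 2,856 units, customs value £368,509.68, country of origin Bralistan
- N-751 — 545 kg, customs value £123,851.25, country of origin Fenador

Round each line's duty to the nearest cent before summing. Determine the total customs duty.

£42,419.67

Line 1 (R-809, Bralistan, 2,856 units, £368,509.68):
Base rate for R-809 is £2.83/unit.
Origin Bralistan qualifies under the Seresta–Bralistan agreement and R-809 is covered: preferential rate Free applies instead.
The additional-duty order on R-809 targets Fenador, not Bralistan; it does not apply.
Duty = £368,509.68 × 0% = £0.00.
Line 2 (N-751, Fenador, 545 kg, £123,851.25):
Base rate for N-751 is 14% + £2.16/kg.
N-751 has an FTA preferential rate, but origin Fenador is not Bralistan; base rate stands.
Additional duty on N-751 from Fenador: +19.3%. Applied ad valorem rate: 14% + 19.3% = 33.3%.
Duty = £123,851.25 × 33.3% + 545 × £2.16 = £42,419.67.
Total = £0.00 + £42,419.67 = £42,419.67.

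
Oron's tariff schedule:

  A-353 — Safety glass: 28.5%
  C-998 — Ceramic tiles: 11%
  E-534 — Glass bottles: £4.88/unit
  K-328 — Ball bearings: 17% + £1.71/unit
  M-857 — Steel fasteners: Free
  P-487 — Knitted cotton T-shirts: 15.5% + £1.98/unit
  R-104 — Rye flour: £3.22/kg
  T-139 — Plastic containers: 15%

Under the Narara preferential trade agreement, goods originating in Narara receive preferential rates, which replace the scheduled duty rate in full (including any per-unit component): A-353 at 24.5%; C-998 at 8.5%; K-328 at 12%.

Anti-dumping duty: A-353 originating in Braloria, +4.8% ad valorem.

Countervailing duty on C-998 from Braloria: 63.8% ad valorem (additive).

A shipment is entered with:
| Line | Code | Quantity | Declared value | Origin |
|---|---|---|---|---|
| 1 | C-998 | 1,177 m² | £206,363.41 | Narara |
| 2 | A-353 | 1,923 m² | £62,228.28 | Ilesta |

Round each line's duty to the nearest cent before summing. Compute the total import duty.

£35,275.95

Line 1 (C-998, Narara, 1,177 m², £206,363.41):
Base rate for C-998 is 11%.
Origin Narara qualifies under the Oron–Narara agreement and C-998 is covered: preferential rate 8.5% applies instead.
The additional-duty order on C-998 targets Braloria, not Narara; it does not apply.
Duty = £206,363.41 × 8.5% = £17,540.89.
Line 2 (A-353, Ilesta, 1,923 m², £62,228.28):
Base rate for A-353 is 28.5%.
A-353 has an FTA preferential rate, but origin Ilesta is not Narara; base rate stands.
The additional-duty order on A-353 targets Braloria, not Ilesta; it does not apply.
Duty = £62,228.28 × 28.5% = £17,735.06.
Total = £17,540.89 + £17,735.06 = £35,275.95.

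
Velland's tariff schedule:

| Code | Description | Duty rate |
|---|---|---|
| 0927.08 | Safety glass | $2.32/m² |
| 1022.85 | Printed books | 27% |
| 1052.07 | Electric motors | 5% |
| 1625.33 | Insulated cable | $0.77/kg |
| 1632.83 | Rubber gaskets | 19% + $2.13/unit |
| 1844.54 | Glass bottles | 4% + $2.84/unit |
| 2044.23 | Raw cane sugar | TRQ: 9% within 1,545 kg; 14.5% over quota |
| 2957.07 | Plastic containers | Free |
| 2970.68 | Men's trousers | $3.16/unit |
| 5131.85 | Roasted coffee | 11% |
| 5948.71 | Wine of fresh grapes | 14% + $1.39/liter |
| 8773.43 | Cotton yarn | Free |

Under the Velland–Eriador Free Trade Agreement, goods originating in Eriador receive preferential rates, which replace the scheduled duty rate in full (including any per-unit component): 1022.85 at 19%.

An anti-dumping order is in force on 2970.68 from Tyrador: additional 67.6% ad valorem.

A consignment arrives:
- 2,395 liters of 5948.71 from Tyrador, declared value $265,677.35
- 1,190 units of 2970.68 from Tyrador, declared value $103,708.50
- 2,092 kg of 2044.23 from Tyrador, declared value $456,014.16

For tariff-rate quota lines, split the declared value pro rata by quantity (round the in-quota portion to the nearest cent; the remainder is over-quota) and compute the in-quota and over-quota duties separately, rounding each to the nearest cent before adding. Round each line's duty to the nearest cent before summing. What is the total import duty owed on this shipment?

Line 1 (5948.71, Tyrador, 2,395 liters, $265,677.35):
Base rate for 5948.71 is 14% + $1.39/liter.
Duty = $265,677.35 × 14% + 2,395 × $1.39 = $40,523.88.
Line 2 (2970.68, Tyrador, 1,190 units, $103,708.50):
Base rate for 2970.68 is $3.16/unit.
Additional duty on 2970.68 from Tyrador: +67.6% ad valorem. Applied ad valorem rate = 67.6%.
Duty = $103,708.50 × 67.6% + 1,190 × $3.16 = $73,867.35.
Line 3 (2044.23, Tyrador, 2,092 kg, $456,014.16):
Code 2044.23 is under a tariff-rate quota (threshold 1,545 kg). In-quota: 1,545 kg at 9%; over-quota: 547 kg at 14.5%.
Pro-rata value split: in-quota = $456,014.16 × 1,545/2,092 = $336,779.10; over-quota = $456,014.16 − $336,779.10 = $119,235.06.
In-quota duty = $336,779.10 × 9% = $30,310.12. Over-quota duty = $119,235.06 × 14.5% = $17,289.08.
Line duty = $30,310.12 + $17,289.08 = $47,599.20.
Total = $40,523.88 + $73,867.35 + $47,599.20 = $161,990.43.

$161,990.43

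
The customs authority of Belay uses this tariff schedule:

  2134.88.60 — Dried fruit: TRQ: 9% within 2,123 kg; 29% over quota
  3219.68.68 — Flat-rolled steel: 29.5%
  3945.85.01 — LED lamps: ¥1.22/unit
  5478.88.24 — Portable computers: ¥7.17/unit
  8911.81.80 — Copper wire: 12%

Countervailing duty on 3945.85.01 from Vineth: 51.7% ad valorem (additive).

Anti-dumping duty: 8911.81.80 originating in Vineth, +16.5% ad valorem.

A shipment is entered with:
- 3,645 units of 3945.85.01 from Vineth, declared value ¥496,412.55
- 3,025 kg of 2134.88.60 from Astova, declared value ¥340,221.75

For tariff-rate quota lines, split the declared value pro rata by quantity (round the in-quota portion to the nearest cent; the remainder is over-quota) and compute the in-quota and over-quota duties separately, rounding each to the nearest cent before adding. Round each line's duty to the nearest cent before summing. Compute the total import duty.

Line 1 (3945.85.01, Vineth, 3,645 units, ¥496,412.55):
Base rate for 3945.85.01 is ¥1.22/unit.
Additional duty on 3945.85.01 from Vineth: +51.7% ad valorem. Applied ad valorem rate = 51.7%.
Duty = ¥496,412.55 × 51.7% + 3,645 × ¥1.22 = ¥261,092.19.
Line 2 (2134.88.60, Astova, 3,025 kg, ¥340,221.75):
Code 2134.88.60 is under a tariff-rate quota (threshold 2,123 kg). In-quota: 2,123 kg at 9%; over-quota: 902 kg at 29%.
Pro-rata value split: in-quota = ¥340,221.75 × 2,123/3,025 = ¥238,773.81; over-quota = ¥340,221.75 − ¥238,773.81 = ¥101,447.94.
In-quota duty = ¥238,773.81 × 9% = ¥21,489.64. Over-quota duty = ¥101,447.94 × 29% = ¥29,419.90.
Line duty = ¥21,489.64 + ¥29,419.90 = ¥50,909.54.
Total = ¥261,092.19 + ¥50,909.54 = ¥312,001.73.

¥312,001.73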